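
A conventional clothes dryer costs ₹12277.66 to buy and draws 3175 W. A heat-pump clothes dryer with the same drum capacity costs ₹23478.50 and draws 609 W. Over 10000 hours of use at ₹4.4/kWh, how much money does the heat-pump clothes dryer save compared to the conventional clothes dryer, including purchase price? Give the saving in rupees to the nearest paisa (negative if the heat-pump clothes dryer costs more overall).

conventional clothes dryer: ₹12277.66 + (3175/1000) kW × 10000 h × ₹4.4 = ₹12277.66 + ₹139700 = ₹151977.66
heat-pump clothes dryer: ₹23478.50 + (609/1000) kW × 10000 h × ₹4.4 = ₹23478.50 + ₹26796 = ₹50274.5
Saving = ₹151977.66 − ₹50274.5 = ₹101703.16

₹101703.16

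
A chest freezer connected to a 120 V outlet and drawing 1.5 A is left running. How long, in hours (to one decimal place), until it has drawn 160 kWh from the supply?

Power = 1.5 A × 120 V = 180 W = 0.18 kW
Hours = 160 kWh ÷ 0.18 kW = 888.9 h

888.9 h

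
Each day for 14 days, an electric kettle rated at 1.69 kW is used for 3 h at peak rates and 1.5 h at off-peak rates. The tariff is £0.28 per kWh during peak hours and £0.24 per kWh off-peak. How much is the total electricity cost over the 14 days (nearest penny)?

Peak energy = 1.69 kW × 3 h × 14 = 70.98 kWh
Off-peak energy = 1.69 kW × 1.5 h × 14 = 35.49 kWh
Cost = 70.98 × £0.28 + 35.49 × £0.24 = £19.8744 + £8.5176 = £28.39

£28.39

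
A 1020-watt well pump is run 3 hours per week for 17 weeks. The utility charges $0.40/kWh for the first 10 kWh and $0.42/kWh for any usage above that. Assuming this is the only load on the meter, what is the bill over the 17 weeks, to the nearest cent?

Runtime = 3 h/week × 17 weeks = 51 h
Energy = 1.02 kW × 51 h = 52.02 kWh
Tier 1 (0–10 kWh): 10 × $0.40 = $4
Above 10 kWh: 42.02 × $0.42 = $17.6484
Bill = $21.65

$21.65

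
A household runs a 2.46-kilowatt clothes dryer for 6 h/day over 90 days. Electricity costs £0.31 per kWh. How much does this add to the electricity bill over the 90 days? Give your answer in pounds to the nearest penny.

£411.80

Runtime = 6 h/day × 90 days = 540 h
Energy = 2.46 kW × 540 h = 1328.4 kWh
Cost = 1328.4 kWh × £0.31/kWh = £411.80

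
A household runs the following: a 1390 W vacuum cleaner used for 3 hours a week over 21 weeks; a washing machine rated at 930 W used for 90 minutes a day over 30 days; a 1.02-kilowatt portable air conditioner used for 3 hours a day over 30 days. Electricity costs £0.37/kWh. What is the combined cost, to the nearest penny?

£81.85

vacuum cleaner: Runtime = 3 h/week × 21 weeks = 63 h
vacuum cleaner: 1.39 kW × 63 h = 87.57 kWh
washing machine: Runtime = 90 min × 30 = 2700 min = 45 h
washing machine: 0.93 kW × 45 h = 41.85 kWh
portable air conditioner: Runtime = 3 h/day × 30 days = 90 h
portable air conditioner: 1.02 kW × 90 h = 91.8 kWh
Total energy = 221.22 kWh
Cost = 221.22 × £0.37 = £81.85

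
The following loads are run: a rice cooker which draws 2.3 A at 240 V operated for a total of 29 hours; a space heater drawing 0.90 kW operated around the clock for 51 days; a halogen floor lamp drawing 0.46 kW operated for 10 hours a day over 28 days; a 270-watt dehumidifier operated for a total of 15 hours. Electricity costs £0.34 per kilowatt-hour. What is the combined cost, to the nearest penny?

£425.16

rice cooker: Power = 2.3 A × 240 V = 552 W = 0.552 kW
rice cooker: 0.552 kW × 29 h = 16.008 kWh
space heater: Runtime = 24 h × 51 = 1224 h
space heater: 0.9 kW × 1224 h = 1101.6 kWh
halogen floor lamp: Runtime = 10 h/day × 28 days = 280 h
halogen floor lamp: 0.46 kW × 280 h = 128.8 kWh
dehumidifier: 0.27 kW × 15 h = 4.05 kWh
Total energy = 1250.458 kWh
Cost = 1250.458 × £0.34 = £425.16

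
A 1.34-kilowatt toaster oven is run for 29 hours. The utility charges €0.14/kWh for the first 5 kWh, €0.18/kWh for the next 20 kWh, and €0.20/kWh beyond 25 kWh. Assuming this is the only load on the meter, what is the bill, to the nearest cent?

Energy = 1.34 kW × 29 h = 38.86 kWh
Tier 1 (0–5 kWh): 5 × €0.14 = €0.7
Tier 2 (5–25 kWh): 20 × €0.18 = €3.6
Above 25 kWh: 13.86 × €0.20 = €2.772
Bill = €7.07

€7.07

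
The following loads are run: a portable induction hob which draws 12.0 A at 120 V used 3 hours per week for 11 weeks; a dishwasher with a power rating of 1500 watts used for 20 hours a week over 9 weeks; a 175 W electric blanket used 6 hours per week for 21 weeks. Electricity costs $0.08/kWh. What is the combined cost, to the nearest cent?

portable induction hob: Power = 12.0 A × 120 V = 1440 W = 1.44 kW
portable induction hob: Runtime = 3 h/week × 11 weeks = 33 h
portable induction hob: 1.44 kW × 33 h = 47.52 kWh
dishwasher: Runtime = 20 h/week × 9 weeks = 180 h
dishwasher: 1.5 kW × 180 h = 270 kWh
electric blanket: Runtime = 6 h/week × 21 weeks = 126 h
electric blanket: 0.175 kW × 126 h = 22.05 kWh
Total energy = 339.57 kWh
Cost = 339.57 × $0.08 = $27.17

$27.17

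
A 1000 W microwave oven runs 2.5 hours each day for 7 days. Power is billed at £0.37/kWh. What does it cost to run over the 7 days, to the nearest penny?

£6.48

Runtime = 2.5 h/day × 7 days = 17.5 h
Energy = 1 kW × 17.5 h = 17.5 kWh
Cost = 17.5 kWh × £0.37/kWh = £6.48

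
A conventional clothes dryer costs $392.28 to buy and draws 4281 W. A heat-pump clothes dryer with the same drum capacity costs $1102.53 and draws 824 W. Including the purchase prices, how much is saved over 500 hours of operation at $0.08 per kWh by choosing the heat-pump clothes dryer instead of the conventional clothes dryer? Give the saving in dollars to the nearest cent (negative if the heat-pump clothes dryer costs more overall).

conventional clothes dryer: $392.28 + (4281/1000) kW × 500 h × $0.08 = $392.28 + $171.24 = $563.52
heat-pump clothes dryer: $1102.53 + (824/1000) kW × 500 h × $0.08 = $1102.53 + $32.96 = $1135.49
Saving = $563.52 − $1135.49 = −$571.97

-$571.97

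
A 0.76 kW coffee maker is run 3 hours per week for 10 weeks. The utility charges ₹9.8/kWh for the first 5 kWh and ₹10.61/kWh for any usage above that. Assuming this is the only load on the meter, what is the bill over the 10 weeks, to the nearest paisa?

₹237.86

Runtime = 3 h/week × 10 weeks = 30 h
Energy = 0.76 kW × 30 h = 22.8 kWh
Tier 1 (0–5 kWh): 5 × ₹9.8 = ₹49
Above 5 kWh: 17.8 × ₹10.61 = ₹188.858
Bill = ₹237.86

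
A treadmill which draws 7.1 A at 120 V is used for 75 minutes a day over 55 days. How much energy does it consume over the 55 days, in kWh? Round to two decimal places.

Power = 7.1 A × 120 V = 852 W = 0.852 kW
Runtime = 75 min × 55 = 4125 min = 68.75 h
Energy = 0.852 kW × 68.75 h = 58.575 kWh ≈ 58.58 kWh

58.58 kWh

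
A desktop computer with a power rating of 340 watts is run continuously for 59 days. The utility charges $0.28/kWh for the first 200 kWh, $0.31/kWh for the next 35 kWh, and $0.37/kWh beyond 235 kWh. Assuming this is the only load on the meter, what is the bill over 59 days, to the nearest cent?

$158.03

Runtime = 24 h × 59 = 1416 h
Energy = 0.34 kW × 1416 h = 481.44 kWh
Tier 1 (0–200 kWh): 200 × $0.28 = $56
Tier 2 (200–235 kWh): 35 × $0.31 = $10.85
Above 235 kWh: 246.44 × $0.37 = $91.1828
Bill = $158.03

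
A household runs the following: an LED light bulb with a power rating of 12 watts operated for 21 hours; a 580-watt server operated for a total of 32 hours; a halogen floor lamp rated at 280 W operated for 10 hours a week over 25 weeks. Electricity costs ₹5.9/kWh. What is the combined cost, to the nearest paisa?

₹523.99

LED light bulb: 0.012 kW × 21 h = 0.252 kWh
server: 0.58 kW × 32 h = 18.56 kWh
halogen floor lamp: Runtime = 10 h/week × 25 weeks = 250 h
halogen floor lamp: 0.28 kW × 250 h = 70 kWh
Total energy = 88.812 kWh
Cost = 88.812 × ₹5.9 = ₹523.99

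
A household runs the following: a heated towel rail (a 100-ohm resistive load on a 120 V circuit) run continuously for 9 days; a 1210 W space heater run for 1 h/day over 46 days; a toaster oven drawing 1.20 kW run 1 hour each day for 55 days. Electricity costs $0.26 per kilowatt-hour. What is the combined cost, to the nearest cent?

heated towel rail: Power = V²/R = 120²/100 = 144 W = 0.144 kW
heated towel rail: Runtime = 24 h × 9 = 216 h
heated towel rail: 0.144 kW × 216 h = 31.104 kWh
space heater: Runtime = 1 h/day × 46 days = 46 h
space heater: 1.21 kW × 46 h = 55.66 kWh
toaster oven: Runtime = 1 h/day × 55 days = 55 h
toaster oven: 1.2 kW × 55 h = 66 kWh
Total energy = 152.764 kWh
Cost = 152.764 × $0.26 = $39.72

$39.72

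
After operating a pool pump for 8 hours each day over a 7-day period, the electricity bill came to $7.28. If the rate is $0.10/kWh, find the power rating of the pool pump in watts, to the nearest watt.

Energy = $7.28 ÷ $0.10/kWh = 72.8 kWh
Runtime = 8 h/day × 7 days = 56 h
Power = 72.8 kWh ÷ 56 h = 1.3 kW = 1300 W

1300 W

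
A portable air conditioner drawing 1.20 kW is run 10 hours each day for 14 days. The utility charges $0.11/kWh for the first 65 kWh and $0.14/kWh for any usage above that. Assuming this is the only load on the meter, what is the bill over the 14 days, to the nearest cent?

$21.57

Runtime = 10 h/day × 14 days = 140 h
Energy = 1.2 kW × 140 h = 168 kWh
Tier 1 (0–65 kWh): 65 × $0.11 = $7.15
Above 65 kWh: 103 × $0.14 = $14.42
Bill = $21.57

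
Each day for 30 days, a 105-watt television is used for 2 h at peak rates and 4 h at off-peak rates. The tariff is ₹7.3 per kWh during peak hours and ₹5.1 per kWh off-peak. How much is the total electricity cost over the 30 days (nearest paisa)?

₹110.25

Peak energy = 0.105 kW × 2 h × 30 = 6.3 kWh
Off-peak energy = 0.105 kW × 4 h × 30 = 12.6 kWh
Cost = 6.3 × ₹7.3 + 12.6 × ₹5.1 = ₹45.99 + ₹64.26 = ₹110.25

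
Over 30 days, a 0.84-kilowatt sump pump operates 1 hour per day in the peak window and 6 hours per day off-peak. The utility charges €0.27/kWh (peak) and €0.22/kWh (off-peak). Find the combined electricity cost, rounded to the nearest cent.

€40.07

Peak energy = 0.84 kW × 1 h × 30 = 25.2 kWh
Off-peak energy = 0.84 kW × 6 h × 30 = 151.2 kWh
Cost = 25.2 × €0.27 + 151.2 × €0.22 = €6.804 + €33.264 = €40.07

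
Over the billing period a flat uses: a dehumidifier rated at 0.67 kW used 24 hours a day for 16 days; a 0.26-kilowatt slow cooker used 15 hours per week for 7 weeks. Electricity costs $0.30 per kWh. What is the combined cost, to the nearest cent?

$85.37

dehumidifier: Runtime = 24 h × 16 = 384 h
dehumidifier: 0.67 kW × 384 h = 257.28 kWh
slow cooker: Runtime = 15 h/week × 7 weeks = 105 h
slow cooker: 0.26 kW × 105 h = 27.3 kWh
Total energy = 284.58 kWh
Cost = 284.58 × $0.30 = $85.37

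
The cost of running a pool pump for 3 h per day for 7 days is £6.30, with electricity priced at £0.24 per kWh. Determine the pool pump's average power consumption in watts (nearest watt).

1250 W

Energy = £6.30 ÷ £0.24/kWh = 26.25 kWh
Runtime = 3 h/day × 7 days = 21 h
Power = 26.25 kWh ÷ 21 h = 1.25 kW = 1250 W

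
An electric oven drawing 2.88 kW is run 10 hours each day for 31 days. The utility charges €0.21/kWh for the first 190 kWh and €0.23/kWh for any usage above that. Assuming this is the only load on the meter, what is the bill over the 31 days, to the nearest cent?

€201.54

Runtime = 10 h/day × 31 days = 310 h
Energy = 2.88 kW × 310 h = 892.8 kWh
Tier 1 (0–190 kWh): 190 × €0.21 = €39.9
Above 190 kWh: 702.8 × €0.23 = €161.644
Bill = €201.54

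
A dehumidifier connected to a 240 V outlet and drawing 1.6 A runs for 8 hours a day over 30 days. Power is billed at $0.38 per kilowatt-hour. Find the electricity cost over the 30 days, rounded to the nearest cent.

Power = 1.6 A × 240 V = 384 W = 0.384 kW
Runtime = 8 h/day × 30 days = 240 h
Energy = 0.384 kW × 240 h = 92.16 kWh
Cost = 92.16 kWh × $0.38/kWh = $35.02

$35.02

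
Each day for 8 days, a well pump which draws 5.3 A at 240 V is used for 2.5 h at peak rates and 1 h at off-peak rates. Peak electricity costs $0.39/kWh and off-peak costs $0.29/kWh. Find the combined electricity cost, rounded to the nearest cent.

$12.87

Power = 5.3 A × 240 V = 1272 W = 1.272 kW
Peak energy = 1.272 kW × 2.5 h × 8 = 25.44 kWh
Off-peak energy = 1.272 kW × 1 h × 8 = 10.176 kWh
Cost = 25.44 × $0.39 + 10.176 × $0.29 = $9.9216 + $2.95104 = $12.87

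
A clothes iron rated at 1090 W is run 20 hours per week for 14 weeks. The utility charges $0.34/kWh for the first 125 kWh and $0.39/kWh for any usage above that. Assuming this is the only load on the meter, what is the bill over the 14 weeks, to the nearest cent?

$112.78

Runtime = 20 h/week × 14 weeks = 280 h
Energy = 1.09 kW × 280 h = 305.2 kWh
Tier 1 (0–125 kWh): 125 × $0.34 = $42.5
Above 125 kWh: 180.2 × $0.39 = $70.278
Bill = $112.78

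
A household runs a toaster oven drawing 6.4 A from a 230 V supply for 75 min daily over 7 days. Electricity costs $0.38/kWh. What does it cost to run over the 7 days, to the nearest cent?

$4.89

Power = 6.4 A × 230 V = 1472 W = 1.472 kW
Runtime = 75 min × 7 = 525 min = 8.75 h
Energy = 1.472 kW × 8.75 h = 12.88 kWh
Cost = 12.88 kWh × $0.38/kWh = $4.89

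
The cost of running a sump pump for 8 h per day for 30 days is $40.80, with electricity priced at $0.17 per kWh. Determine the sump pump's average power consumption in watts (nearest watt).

Energy = $40.80 ÷ $0.17/kWh = 240 kWh
Runtime = 8 h/day × 30 days = 240 h
Power = 240 kWh ÷ 240 h = 1 kW = 1000 W

1000 W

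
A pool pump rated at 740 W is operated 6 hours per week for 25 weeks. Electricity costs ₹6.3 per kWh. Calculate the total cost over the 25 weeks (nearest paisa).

₹699.30

Runtime = 6 h/week × 25 weeks = 150 h
Energy = 0.74 kW × 150 h = 111 kWh
Cost = 111 kWh × ₹6.3/kWh = ₹699.30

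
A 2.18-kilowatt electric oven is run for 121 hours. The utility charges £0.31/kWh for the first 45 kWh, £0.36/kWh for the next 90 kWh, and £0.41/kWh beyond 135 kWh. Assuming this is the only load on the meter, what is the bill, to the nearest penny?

Energy = 2.18 kW × 121 h = 263.78 kWh
Tier 1 (0–45 kWh): 45 × £0.31 = £13.95
Tier 2 (45–135 kWh): 90 × £0.36 = £32.4
Above 135 kWh: 128.78 × £0.41 = £52.7998
Bill = £99.15

£99.15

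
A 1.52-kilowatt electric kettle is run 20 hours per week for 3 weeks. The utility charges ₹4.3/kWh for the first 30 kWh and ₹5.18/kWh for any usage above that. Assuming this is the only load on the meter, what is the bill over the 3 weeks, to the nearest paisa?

₹446.02

Runtime = 20 h/week × 3 weeks = 60 h
Energy = 1.52 kW × 60 h = 91.2 kWh
Tier 1 (0–30 kWh): 30 × ₹4.3 = ₹129
Above 30 kWh: 61.2 × ₹5.18 = ₹317.016
Bill = ₹446.02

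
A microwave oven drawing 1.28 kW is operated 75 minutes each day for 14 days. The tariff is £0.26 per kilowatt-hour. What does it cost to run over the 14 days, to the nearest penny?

£5.82

Runtime = 75 min × 14 = 1050 min = 17.5 h
Energy = 1.28 kW × 17.5 h = 22.4 kWh
Cost = 22.4 kWh × £0.26/kWh = £5.82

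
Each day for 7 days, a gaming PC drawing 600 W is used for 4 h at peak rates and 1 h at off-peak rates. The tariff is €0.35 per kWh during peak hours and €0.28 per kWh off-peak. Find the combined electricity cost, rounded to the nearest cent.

€7.06

Peak energy = 0.6 kW × 4 h × 7 = 16.8 kWh
Off-peak energy = 0.6 kW × 1 h × 7 = 4.2 kWh
Cost = 16.8 × €0.35 + 4.2 × €0.28 = €5.88 + €1.176 = €7.06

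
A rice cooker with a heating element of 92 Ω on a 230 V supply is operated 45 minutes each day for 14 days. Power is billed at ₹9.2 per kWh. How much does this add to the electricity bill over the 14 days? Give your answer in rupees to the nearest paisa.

Power = V²/R = 230²/92 = 575 W = 0.575 kW
Runtime = 45 min × 14 = 630 min = 10.5 h
Energy = 0.575 kW × 10.5 h = 6.0375 kWh
Cost = 6.0375 kWh × ₹9.2/kWh = ₹55.55

₹55.55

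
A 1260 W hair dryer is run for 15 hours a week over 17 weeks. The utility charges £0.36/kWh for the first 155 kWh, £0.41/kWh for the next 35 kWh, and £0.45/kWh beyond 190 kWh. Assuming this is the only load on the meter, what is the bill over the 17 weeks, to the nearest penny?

£129.24

Runtime = 15 h/week × 17 weeks = 255 h
Energy = 1.26 kW × 255 h = 321.3 kWh
Tier 1 (0–155 kWh): 155 × £0.36 = £55.8
Tier 2 (155–190 kWh): 35 × £0.41 = £14.35
Above 190 kWh: 131.3 × £0.45 = £59.085
Bill = £129.24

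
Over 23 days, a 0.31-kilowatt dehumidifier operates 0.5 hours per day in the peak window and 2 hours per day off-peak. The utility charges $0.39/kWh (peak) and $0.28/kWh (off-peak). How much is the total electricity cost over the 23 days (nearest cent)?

Peak energy = 0.31 kW × 0.5 h × 23 = 3.565 kWh
Off-peak energy = 0.31 kW × 2 h × 23 = 14.26 kWh
Cost = 3.565 × $0.39 + 14.26 × $0.28 = $1.39035 + $3.9928 = $5.38

$5.38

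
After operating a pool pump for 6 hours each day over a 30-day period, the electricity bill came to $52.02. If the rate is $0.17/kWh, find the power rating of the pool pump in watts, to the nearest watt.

Energy = $52.02 ÷ $0.17/kWh = 306 kWh
Runtime = 6 h/day × 30 days = 180 h
Power = 306 kWh ÷ 180 h = 1.7 kW = 1700 W

1700 W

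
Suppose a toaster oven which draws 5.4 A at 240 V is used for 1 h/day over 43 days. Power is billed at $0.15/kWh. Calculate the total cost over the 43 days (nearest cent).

Power = 5.4 A × 240 V = 1296 W = 1.296 kW
Runtime = 1 h/day × 43 days = 43 h
Energy = 1.296 kW × 43 h = 55.728 kWh
Cost = 55.728 kWh × $0.15/kWh = $8.36

$8.36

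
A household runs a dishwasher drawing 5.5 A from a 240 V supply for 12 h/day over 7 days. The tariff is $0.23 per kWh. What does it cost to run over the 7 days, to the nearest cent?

Power = 5.5 A × 240 V = 1320 W = 1.32 kW
Runtime = 12 h/day × 7 days = 84 h
Energy = 1.32 kW × 84 h = 110.88 kWh
Cost = 110.88 kWh × $0.23/kWh = $25.50

$25.50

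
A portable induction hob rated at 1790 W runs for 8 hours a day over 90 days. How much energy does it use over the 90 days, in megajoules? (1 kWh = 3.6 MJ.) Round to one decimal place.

4639.7 MJ

Runtime = 8 h/day × 90 days = 720 h
Energy = 1.79 kW × 720 h = 1288.8 kWh
= 1288.8 × 3.6 MJ = 4639.7 MJ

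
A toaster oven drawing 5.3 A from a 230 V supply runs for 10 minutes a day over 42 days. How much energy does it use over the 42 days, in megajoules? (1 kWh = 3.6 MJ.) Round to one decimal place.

30.7 MJ

Power = 5.3 A × 230 V = 1219 W = 1.219 kW
Runtime = 10 min × 42 = 420 min = 7 h
Energy = 1.219 kW × 7 h = 8.533 kWh
= 8.533 × 3.6 MJ = 30.7 MJ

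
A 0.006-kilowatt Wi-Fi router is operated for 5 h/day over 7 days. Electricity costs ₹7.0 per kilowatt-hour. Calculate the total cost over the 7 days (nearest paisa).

Runtime = 5 h/day × 7 days = 35 h
Energy = 0.006 kW × 35 h = 0.21 kWh
Cost = 0.21 kWh × ₹7.0/kWh = ₹1.47

₹1.47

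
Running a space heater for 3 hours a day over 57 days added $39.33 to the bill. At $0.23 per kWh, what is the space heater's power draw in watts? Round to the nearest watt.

1000 W

Energy = $39.33 ÷ $0.23/kWh = 171 kWh
Runtime = 3 h/day × 57 days = 171 h
Power = 171 kWh ÷ 171 h = 1 kW = 1000 W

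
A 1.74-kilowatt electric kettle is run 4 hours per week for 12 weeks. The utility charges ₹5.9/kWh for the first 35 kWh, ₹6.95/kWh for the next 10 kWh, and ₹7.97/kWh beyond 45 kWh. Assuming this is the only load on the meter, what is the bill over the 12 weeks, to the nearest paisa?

₹583.00

Runtime = 4 h/week × 12 weeks = 48 h
Energy = 1.74 kW × 48 h = 83.52 kWh
Tier 1 (0–35 kWh): 35 × ₹5.9 = ₹206.5
Tier 2 (35–45 kWh): 10 × ₹6.95 = ₹69.5
Above 45 kWh: 38.52 × ₹7.97 = ₹307.0044
Bill = ₹583.00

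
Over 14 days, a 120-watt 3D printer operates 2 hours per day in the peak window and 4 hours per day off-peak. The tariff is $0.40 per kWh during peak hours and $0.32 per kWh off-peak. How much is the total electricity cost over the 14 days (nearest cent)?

Peak energy = 0.12 kW × 2 h × 14 = 3.36 kWh
Off-peak energy = 0.12 kW × 4 h × 14 = 6.72 kWh
Cost = 3.36 × $0.40 + 6.72 × $0.32 = $1.344 + $2.1504 = $3.49

$3.49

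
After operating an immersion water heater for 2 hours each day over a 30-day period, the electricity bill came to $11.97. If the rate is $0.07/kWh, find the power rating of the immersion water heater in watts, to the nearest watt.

Energy = $11.97 ÷ $0.07/kWh = 171 kWh
Runtime = 2 h/day × 30 days = 60 h
Power = 171 kWh ÷ 60 h = 2.85 kW = 2850 W

2850 W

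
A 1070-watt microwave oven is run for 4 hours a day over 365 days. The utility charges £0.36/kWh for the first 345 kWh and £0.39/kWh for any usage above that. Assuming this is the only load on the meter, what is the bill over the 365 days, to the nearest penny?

£598.91

Runtime = 4 h/day × 365 days = 1460 h
Energy = 1.07 kW × 1460 h = 1562.2 kWh
Tier 1 (0–345 kWh): 345 × £0.36 = £124.2
Above 345 kWh: 1217.2 × £0.39 = £474.708
Bill = £598.91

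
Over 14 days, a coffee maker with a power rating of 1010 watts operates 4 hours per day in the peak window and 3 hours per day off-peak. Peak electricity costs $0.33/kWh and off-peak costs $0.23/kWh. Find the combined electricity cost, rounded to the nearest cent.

$28.42

Peak energy = 1.01 kW × 4 h × 14 = 56.56 kWh
Off-peak energy = 1.01 kW × 3 h × 14 = 42.42 kWh
Cost = 56.56 × $0.33 + 42.42 × $0.23 = $18.6648 + $9.7566 = $28.42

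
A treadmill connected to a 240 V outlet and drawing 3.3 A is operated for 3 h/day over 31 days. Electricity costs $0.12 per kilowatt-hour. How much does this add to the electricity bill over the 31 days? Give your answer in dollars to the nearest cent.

Power = 3.3 A × 240 V = 792 W = 0.792 kW
Runtime = 3 h/day × 31 days = 93 h
Energy = 0.792 kW × 93 h = 73.656 kWh
Cost = 73.656 kWh × $0.12/kWh = $8.84

$8.84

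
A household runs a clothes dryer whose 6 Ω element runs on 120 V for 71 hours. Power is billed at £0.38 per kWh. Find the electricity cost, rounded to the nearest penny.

£64.75

Power = V²/R = 120²/6 = 2400 W = 2.4 kW
Energy = 2.4 kW × 71 h = 170.4 kWh
Cost = 170.4 kWh × £0.38/kWh = £64.75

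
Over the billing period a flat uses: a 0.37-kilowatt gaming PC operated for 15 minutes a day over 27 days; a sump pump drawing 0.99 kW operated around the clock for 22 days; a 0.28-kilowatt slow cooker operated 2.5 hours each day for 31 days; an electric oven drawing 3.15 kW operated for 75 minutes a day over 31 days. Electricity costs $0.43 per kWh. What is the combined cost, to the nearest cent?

gaming PC: Runtime = 15 min × 27 = 405 min = 6.75 h
gaming PC: 0.37 kW × 6.75 h = 2.4975 kWh
sump pump: Runtime = 24 h × 22 = 528 h
sump pump: 0.99 kW × 528 h = 522.72 kWh
slow cooker: Runtime = 2.5 h/day × 31 days = 77.5 h
slow cooker: 0.28 kW × 77.5 h = 21.7 kWh
electric oven: Runtime = 75 min × 31 = 2325 min = 38.75 h
electric oven: 3.15 kW × 38.75 h = 122.0625 kWh
Total energy = 668.98 kWh
Cost = 668.98 × $0.43 = $287.66

$287.66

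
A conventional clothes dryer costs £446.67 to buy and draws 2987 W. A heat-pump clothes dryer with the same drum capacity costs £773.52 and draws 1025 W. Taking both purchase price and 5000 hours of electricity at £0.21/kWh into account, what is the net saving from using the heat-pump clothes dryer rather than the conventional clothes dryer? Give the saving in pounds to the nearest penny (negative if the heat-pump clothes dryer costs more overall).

conventional clothes dryer: £446.67 + (2987/1000) kW × 5000 h × £0.21 = £446.67 + £3136.35 = £3583.02
heat-pump clothes dryer: £773.52 + (1025/1000) kW × 5000 h × £0.21 = £773.52 + £1076.25 = £1849.77
Saving = £3583.02 − £1849.77 = £1733.25

£1733.25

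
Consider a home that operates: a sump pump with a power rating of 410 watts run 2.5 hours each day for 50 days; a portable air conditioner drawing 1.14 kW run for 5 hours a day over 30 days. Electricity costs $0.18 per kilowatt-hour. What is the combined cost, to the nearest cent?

$40.01

sump pump: Runtime = 2.5 h/day × 50 days = 125 h
sump pump: 0.41 kW × 125 h = 51.25 kWh
portable air conditioner: Runtime = 5 h/day × 30 days = 150 h
portable air conditioner: 1.14 kW × 150 h = 171 kWh
Total energy = 222.25 kWh
Cost = 222.25 × $0.18 = $40.01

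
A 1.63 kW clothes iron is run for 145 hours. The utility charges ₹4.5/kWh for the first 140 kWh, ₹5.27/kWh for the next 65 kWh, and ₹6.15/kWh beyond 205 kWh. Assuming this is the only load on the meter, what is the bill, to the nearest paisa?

₹1165.35

Energy = 1.63 kW × 145 h = 236.35 kWh
Tier 1 (0–140 kWh): 140 × ₹4.5 = ₹630
Tier 2 (140–205 kWh): 65 × ₹5.27 = ₹342.55
Above 205 kWh: 31.35 × ₹6.15 = ₹192.8025
Bill = ₹1165.35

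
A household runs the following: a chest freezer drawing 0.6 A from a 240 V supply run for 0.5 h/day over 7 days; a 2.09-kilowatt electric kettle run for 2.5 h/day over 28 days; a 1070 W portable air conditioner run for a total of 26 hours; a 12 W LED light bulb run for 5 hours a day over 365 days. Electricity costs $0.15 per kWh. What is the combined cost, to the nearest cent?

$29.48

chest freezer: Power = 0.6 A × 240 V = 144 W = 0.144 kW
chest freezer: Runtime = 0.5 h/day × 7 days = 3.5 h
chest freezer: 0.144 kW × 3.5 h = 0.504 kWh
electric kettle: Runtime = 2.5 h/day × 28 days = 70 h
electric kettle: 2.09 kW × 70 h = 146.3 kWh
portable air conditioner: 1.07 kW × 26 h = 27.82 kWh
LED light bulb: Runtime = 5 h/day × 365 days = 1825 h
LED light bulb: 0.012 kW × 1825 h = 21.9 kWh
Total energy = 196.524 kWh
Cost = 196.524 × $0.15 = $29.48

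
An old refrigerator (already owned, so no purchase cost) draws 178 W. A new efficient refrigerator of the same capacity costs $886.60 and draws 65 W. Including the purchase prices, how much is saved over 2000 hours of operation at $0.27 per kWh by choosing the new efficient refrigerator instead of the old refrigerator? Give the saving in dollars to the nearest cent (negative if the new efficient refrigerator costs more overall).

-$825.58

old refrigerator: $0.00 + (178/1000) kW × 2000 h × $0.27 = $0.00 + $96.12 = $96.12
new efficient refrigerator: $886.60 + (65/1000) kW × 2000 h × $0.27 = $886.60 + $35.1 = $921.7
Saving = $96.12 − $921.7 = −$825.58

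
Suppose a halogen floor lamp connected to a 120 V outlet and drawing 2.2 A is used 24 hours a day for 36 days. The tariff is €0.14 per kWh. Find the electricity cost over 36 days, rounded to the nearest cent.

Power = 2.2 A × 120 V = 264 W = 0.264 kW
Runtime = 24 h × 36 = 864 h
Energy = 0.264 kW × 864 h = 228.096 kWh
Cost = 228.096 kWh × €0.14/kWh = €31.93

€31.93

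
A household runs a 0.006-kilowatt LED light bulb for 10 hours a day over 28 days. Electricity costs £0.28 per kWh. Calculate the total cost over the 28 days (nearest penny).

Runtime = 10 h/day × 28 days = 280 h
Energy = 0.006 kW × 280 h = 1.68 kWh
Cost = 1.68 kWh × £0.28/kWh = £0.47

£0.47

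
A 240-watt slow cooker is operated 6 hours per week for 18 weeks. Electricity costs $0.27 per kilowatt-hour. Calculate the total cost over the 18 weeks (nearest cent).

Runtime = 6 h/week × 18 weeks = 108 h
Energy = 0.24 kW × 108 h = 25.92 kWh
Cost = 25.92 kWh × $0.27/kWh = $7.00

$7.00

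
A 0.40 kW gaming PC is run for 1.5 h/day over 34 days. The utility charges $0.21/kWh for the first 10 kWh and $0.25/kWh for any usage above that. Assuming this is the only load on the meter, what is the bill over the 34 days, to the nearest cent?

Runtime = 1.5 h/day × 34 days = 51 h
Energy = 0.4 kW × 51 h = 20.4 kWh
Tier 1 (0–10 kWh): 10 × $0.21 = $2.1
Above 10 kWh: 10.4 × $0.25 = $2.6
Bill = $4.70

$4.70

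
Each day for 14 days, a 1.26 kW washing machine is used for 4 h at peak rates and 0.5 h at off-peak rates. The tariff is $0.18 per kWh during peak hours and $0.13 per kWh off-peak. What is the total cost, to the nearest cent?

Peak energy = 1.26 kW × 4 h × 14 = 70.56 kWh
Off-peak energy = 1.26 kW × 0.5 h × 14 = 8.82 kWh
Cost = 70.56 × $0.18 + 8.82 × $0.13 = $12.7008 + $1.1466 = $13.85

$13.85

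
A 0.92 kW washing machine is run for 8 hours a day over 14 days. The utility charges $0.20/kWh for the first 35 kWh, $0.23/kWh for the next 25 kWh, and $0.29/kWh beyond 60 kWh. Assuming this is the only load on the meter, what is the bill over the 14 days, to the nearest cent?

$25.23

Runtime = 8 h/day × 14 days = 112 h
Energy = 0.92 kW × 112 h = 103.04 kWh
Tier 1 (0–35 kWh): 35 × $0.20 = $7
Tier 2 (35–60 kWh): 25 × $0.23 = $5.75
Above 60 kWh: 43.04 × $0.29 = $12.4816
Bill = $25.23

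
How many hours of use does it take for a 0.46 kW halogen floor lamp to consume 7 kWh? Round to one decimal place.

Hours = 7 kWh ÷ 0.46 kW = 15.2 h

15.2 h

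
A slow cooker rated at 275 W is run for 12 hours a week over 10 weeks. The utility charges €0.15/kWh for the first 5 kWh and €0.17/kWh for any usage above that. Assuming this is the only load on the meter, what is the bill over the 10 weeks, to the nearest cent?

Runtime = 12 h/week × 10 weeks = 120 h
Energy = 0.275 kW × 120 h = 33 kWh
Tier 1 (0–5 kWh): 5 × €0.15 = €0.75
Above 5 kWh: 28 × €0.17 = €4.76
Bill = €5.51

€5.51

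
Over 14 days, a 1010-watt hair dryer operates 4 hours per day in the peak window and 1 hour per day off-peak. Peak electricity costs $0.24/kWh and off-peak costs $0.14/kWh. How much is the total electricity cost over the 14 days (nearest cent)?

$15.55

Peak energy = 1.01 kW × 4 h × 14 = 56.56 kWh
Off-peak energy = 1.01 kW × 1 h × 14 = 14.14 kWh
Cost = 56.56 × $0.24 + 14.14 × $0.14 = $13.5744 + $1.9796 = $15.55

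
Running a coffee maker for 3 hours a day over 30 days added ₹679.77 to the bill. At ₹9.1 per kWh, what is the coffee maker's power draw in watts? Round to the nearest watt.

Energy = ₹679.77 ÷ ₹9.1/kWh = 74.7 kWh
Runtime = 3 h/day × 30 days = 90 h
Power = 74.7 kWh ÷ 90 h = 0.83 kW = 830 W

830 W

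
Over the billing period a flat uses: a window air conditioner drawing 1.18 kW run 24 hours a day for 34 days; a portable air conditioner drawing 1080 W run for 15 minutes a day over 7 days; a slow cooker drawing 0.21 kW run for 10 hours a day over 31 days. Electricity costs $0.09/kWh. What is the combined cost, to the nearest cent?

$92.69

window air conditioner: Runtime = 24 h × 34 = 816 h
window air conditioner: 1.18 kW × 816 h = 962.88 kWh
portable air conditioner: Runtime = 15 min × 7 = 105 min = 1.75 h
portable air conditioner: 1.08 kW × 1.75 h = 1.89 kWh
slow cooker: Runtime = 10 h/day × 31 days = 310 h
slow cooker: 0.21 kW × 310 h = 65.1 kWh
Total energy = 1029.87 kWh
Cost = 1029.87 × $0.09 = $92.69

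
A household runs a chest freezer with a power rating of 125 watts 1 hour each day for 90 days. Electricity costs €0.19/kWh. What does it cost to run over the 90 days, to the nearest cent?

Runtime = 1 h/day × 90 days = 90 h
Energy = 0.125 kW × 90 h = 11.25 kWh
Cost = 11.25 kWh × €0.19/kWh = €2.14

€2.14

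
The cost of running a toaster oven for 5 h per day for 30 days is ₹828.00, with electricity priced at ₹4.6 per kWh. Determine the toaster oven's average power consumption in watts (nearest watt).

Energy = ₹828.00 ÷ ₹4.6/kWh = 180 kWh
Runtime = 5 h/day × 30 days = 150 h
Power = 180 kWh ÷ 150 h = 1.2 kW = 1200 W

1200 W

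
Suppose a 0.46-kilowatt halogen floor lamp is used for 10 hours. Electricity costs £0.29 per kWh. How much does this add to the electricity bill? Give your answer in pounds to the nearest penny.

Energy = 0.46 kW × 10 h = 4.6 kWh
Cost = 4.6 kWh × £0.29/kWh = £1.33

£1.33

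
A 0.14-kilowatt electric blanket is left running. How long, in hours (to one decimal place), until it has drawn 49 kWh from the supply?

Hours = 49 kWh ÷ 0.14 kW = 350.0 h

350.0 h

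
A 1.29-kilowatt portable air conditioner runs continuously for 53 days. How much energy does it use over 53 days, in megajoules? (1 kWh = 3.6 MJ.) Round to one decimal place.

Runtime = 24 h × 53 = 1272 h
Energy = 1.29 kW × 1272 h = 1640.88 kWh
= 1640.88 × 3.6 MJ = 5907.2 MJ

5907.2 MJ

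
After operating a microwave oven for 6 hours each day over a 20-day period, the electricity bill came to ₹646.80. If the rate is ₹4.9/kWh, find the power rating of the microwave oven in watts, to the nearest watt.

Energy = ₹646.80 ÷ ₹4.9/kWh = 132 kWh
Runtime = 6 h/day × 20 days = 120 h
Power = 132 kWh ÷ 120 h = 1.1 kW = 1100 W

1100 W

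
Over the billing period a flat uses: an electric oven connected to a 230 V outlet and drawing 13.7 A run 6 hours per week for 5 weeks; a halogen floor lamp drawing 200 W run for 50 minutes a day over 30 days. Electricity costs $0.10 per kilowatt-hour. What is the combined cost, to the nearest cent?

electric oven: Power = 13.7 A × 230 V = 3151 W = 3.151 kW
electric oven: Runtime = 6 h/week × 5 weeks = 30 h
electric oven: 3.151 kW × 30 h = 94.53 kWh
halogen floor lamp: Runtime = 50 min × 30 = 1500 min = 25 h
halogen floor lamp: 0.2 kW × 25 h = 5 kWh
Total energy = 99.53 kWh
Cost = 99.53 × $0.10 = $9.95

$9.95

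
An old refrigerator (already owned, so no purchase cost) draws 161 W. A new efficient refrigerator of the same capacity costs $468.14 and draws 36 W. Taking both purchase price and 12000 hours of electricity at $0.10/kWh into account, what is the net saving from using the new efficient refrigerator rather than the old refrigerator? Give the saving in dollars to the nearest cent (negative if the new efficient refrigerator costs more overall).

old refrigerator: $0.00 + (161/1000) kW × 12000 h × $0.10 = $0.00 + $193.2 = $193.2
new efficient refrigerator: $468.14 + (36/1000) kW × 12000 h × $0.10 = $468.14 + $43.2 = $511.34
Saving = $193.2 − $511.34 = −$318.14

-$318.14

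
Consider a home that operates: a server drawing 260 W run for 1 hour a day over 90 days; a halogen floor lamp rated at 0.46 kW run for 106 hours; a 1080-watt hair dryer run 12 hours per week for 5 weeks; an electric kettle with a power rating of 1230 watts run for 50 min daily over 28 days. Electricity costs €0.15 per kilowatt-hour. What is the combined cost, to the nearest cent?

server: Runtime = 1 h/day × 90 days = 90 h
server: 0.26 kW × 90 h = 23.4 kWh
halogen floor lamp: 0.46 kW × 106 h = 48.76 kWh
hair dryer: Runtime = 12 h/week × 5 weeks = 60 h
hair dryer: 1.08 kW × 60 h = 64.8 kWh
electric kettle: Runtime = 50 min × 28 = 1400 min = 23.333333… h
electric kettle: 1.23 kW × 23.333333… h = 28.7 kWh
Total energy = 165.66 kWh
Cost = 165.66 × €0.15 = €24.85

€24.85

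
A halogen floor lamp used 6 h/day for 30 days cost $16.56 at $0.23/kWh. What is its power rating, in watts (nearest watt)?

Energy = $16.56 ÷ $0.23/kWh = 72 kWh
Runtime = 6 h/day × 30 days = 180 h
Power = 72 kWh ÷ 180 h = 0.4 kW = 400 W

400 W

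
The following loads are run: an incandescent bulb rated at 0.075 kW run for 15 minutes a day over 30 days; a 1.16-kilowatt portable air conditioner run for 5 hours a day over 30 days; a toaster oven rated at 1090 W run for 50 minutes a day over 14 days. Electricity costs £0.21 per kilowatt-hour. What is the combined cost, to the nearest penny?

incandescent bulb: Runtime = 15 min × 30 = 450 min = 7.5 h
incandescent bulb: 0.075 kW × 7.5 h = 0.5625 kWh
portable air conditioner: Runtime = 5 h/day × 30 days = 150 h
portable air conditioner: 1.16 kW × 150 h = 174 kWh
toaster oven: Runtime = 50 min × 14 = 700 min = 11.666666… h
toaster oven: 1.09 kW × 11.666666… h = 12.716666… kWh
Total energy = 187.279166… kWh
Cost = 187.279166… × £0.21 = £39.33

£39.33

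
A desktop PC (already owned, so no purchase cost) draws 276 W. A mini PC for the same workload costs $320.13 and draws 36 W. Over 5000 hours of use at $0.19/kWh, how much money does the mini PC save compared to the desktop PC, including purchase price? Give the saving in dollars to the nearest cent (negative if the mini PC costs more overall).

desktop PC: $0.00 + (276/1000) kW × 5000 h × $0.19 = $0.00 + $262.2 = $262.2
mini PC: $320.13 + (36/1000) kW × 5000 h × $0.19 = $320.13 + $34.2 = $354.33
Saving = $262.2 − $354.33 = −$92.13

-$92.13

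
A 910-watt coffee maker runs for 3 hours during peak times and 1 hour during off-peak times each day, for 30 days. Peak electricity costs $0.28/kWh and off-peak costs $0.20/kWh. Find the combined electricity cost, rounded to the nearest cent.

Peak energy = 0.91 kW × 3 h × 30 = 81.9 kWh
Off-peak energy = 0.91 kW × 1 h × 30 = 27.3 kWh
Cost = 81.9 × $0.28 + 27.3 × $0.20 = $22.932 + $5.46 = $28.39

$28.39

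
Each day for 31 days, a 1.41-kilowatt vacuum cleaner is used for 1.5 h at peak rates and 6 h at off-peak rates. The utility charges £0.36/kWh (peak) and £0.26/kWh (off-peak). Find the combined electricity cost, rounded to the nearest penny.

£91.79

Peak energy = 1.41 kW × 1.5 h × 31 = 65.565 kWh
Off-peak energy = 1.41 kW × 6 h × 31 = 262.26 kWh
Cost = 65.565 × £0.36 + 262.26 × £0.26 = £23.6034 + £68.1876 = £91.79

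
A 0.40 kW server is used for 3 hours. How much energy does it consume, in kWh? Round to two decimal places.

1.20 kWh

Energy = 0.4 kW × 3 h = 1.2 kWh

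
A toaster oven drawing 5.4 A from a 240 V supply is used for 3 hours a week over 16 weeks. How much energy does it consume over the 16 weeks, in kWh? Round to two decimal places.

62.21 kWh

Power = 5.4 A × 240 V = 1296 W = 1.296 kW
Runtime = 3 h/week × 16 weeks = 48 h
Energy = 1.296 kW × 48 h = 62.208 kWh ≈ 62.21 kWh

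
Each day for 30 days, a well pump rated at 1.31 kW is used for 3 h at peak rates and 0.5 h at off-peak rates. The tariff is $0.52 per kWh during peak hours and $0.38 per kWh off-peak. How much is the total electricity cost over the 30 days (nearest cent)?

Peak energy = 1.31 kW × 3 h × 30 = 117.9 kWh
Off-peak energy = 1.31 kW × 0.5 h × 30 = 19.65 kWh
Cost = 117.9 × $0.52 + 19.65 × $0.38 = $61.308 + $7.467 = $68.78

$68.78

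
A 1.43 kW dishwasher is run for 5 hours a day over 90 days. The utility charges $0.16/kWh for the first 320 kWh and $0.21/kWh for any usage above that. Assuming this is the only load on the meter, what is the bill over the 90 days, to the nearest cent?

$119.14

Runtime = 5 h/day × 90 days = 450 h
Energy = 1.43 kW × 450 h = 643.5 kWh
Tier 1 (0–320 kWh): 320 × $0.16 = $51.2
Above 320 kWh: 323.5 × $0.21 = $67.935
Bill = $119.14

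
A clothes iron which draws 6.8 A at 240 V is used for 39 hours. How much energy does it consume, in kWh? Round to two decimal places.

Power = 6.8 A × 240 V = 1632 W = 1.632 kW
Energy = 1.632 kW × 39 h = 63.648 kWh ≈ 63.65 kWh

63.65 kWh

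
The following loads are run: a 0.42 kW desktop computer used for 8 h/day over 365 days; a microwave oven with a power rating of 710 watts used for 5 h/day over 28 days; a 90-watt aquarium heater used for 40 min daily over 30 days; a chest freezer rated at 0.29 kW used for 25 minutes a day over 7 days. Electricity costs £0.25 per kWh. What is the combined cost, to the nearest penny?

desktop computer: Runtime = 8 h/day × 365 days = 2920 h
desktop computer: 0.42 kW × 2920 h = 1226.4 kWh
microwave oven: Runtime = 5 h/day × 28 days = 140 h
microwave oven: 0.71 kW × 140 h = 99.4 kWh
aquarium heater: Runtime = 40 min × 30 = 1200 min = 20 h
aquarium heater: 0.09 kW × 20 h = 1.8 kWh
chest freezer: Runtime = 25 min × 7 = 175 min = 2.916666… h
chest freezer: 0.29 kW × 2.916666… h = 0.845833… kWh
Total energy = 1328.445833… kWh
Cost = 1328.445833… × £0.25 = £332.11

£332.11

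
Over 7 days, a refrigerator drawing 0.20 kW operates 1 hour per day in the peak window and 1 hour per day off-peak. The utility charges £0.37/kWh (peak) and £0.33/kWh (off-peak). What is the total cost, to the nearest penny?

Peak energy = 0.2 kW × 1 h × 7 = 1.4 kWh
Off-peak energy = 0.2 kW × 1 h × 7 = 1.4 kWh
Cost = 1.4 × £0.37 + 1.4 × £0.33 = £0.518 + £0.462 = £0.98

£0.98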